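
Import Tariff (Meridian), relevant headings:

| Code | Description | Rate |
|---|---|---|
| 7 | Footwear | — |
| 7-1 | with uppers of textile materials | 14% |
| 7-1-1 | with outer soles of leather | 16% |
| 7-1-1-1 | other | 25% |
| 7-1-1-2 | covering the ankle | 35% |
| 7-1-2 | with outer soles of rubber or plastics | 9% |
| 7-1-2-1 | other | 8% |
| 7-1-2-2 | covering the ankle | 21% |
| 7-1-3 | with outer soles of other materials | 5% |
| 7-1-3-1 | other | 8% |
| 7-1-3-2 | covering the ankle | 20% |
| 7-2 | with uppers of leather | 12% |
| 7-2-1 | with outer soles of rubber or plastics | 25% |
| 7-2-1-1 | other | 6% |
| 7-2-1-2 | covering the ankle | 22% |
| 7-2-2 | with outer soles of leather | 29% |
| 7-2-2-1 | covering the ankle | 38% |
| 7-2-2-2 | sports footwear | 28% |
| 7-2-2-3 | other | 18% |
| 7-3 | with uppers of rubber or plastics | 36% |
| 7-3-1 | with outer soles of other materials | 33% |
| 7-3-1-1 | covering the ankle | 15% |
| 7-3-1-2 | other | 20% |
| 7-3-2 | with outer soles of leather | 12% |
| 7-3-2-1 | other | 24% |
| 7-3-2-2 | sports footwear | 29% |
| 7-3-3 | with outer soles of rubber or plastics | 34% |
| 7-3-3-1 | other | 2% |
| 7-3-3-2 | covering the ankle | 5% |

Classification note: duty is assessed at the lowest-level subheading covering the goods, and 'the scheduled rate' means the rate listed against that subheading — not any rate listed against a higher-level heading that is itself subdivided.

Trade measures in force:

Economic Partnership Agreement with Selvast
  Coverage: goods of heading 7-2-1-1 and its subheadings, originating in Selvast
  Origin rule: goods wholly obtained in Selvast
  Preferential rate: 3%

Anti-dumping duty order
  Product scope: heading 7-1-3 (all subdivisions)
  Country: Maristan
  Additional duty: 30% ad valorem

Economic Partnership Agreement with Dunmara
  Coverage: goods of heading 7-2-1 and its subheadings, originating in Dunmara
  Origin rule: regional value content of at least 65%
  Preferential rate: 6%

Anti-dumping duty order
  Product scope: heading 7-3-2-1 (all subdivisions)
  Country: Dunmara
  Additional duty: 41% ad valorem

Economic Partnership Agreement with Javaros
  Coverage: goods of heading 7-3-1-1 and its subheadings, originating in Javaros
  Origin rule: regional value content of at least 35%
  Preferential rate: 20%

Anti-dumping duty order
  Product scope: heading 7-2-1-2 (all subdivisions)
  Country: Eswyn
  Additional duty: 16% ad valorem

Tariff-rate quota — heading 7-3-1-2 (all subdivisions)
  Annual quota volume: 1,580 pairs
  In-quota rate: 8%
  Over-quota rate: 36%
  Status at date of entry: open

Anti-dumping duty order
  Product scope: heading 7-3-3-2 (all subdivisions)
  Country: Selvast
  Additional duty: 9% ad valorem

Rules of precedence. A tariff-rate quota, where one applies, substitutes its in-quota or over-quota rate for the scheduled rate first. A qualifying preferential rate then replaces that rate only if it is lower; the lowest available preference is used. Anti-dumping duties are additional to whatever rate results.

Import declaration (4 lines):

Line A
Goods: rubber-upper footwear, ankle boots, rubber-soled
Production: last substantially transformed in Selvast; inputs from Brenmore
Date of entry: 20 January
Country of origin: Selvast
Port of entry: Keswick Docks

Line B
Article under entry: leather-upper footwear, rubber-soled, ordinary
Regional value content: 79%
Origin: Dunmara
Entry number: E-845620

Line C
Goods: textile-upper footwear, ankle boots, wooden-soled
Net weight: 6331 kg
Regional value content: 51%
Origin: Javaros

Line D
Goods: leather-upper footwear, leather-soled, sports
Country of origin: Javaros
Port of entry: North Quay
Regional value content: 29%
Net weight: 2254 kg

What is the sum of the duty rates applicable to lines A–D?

Line A: rubber-upper → 7-3; rubber-soled → 7-3-3; ankle boots → 7-3-3-2. Scheduled 5%. Selvast agreement on 7-2-1-1: 7-3-3-2 not covered; anti-dumping (Selvast, 7-3-3-2): +9%; total 5% + 9% = 14%. → 14%.
Line B: leather-upper → 7-2; rubber-soled → 7-2-1; ordinary → 7-2-1-1. Scheduled 6%. Dunmara agreement on 7-2-1: RVC ≥ 65% → 6% available; preference 6% not lower than 6% → no reduction. → 6%.
Line C: textile-upper → 7-1; wooden-soled → 7-1-3; ankle boots → 7-1-3-2. Scheduled 20%. Javaros agreement on 7-3-1-1: 7-1-3-2 not covered. → 20%.
Line D: leather-upper → 7-2; leather-soled → 7-2-2; sports → 7-2-2-2. Scheduled 28%. Javaros agreement on 7-3-1-1: 7-2-2-2 not covered. → 28%.
Sum: 14% + 6% + 20% + 28% = 68%.

68%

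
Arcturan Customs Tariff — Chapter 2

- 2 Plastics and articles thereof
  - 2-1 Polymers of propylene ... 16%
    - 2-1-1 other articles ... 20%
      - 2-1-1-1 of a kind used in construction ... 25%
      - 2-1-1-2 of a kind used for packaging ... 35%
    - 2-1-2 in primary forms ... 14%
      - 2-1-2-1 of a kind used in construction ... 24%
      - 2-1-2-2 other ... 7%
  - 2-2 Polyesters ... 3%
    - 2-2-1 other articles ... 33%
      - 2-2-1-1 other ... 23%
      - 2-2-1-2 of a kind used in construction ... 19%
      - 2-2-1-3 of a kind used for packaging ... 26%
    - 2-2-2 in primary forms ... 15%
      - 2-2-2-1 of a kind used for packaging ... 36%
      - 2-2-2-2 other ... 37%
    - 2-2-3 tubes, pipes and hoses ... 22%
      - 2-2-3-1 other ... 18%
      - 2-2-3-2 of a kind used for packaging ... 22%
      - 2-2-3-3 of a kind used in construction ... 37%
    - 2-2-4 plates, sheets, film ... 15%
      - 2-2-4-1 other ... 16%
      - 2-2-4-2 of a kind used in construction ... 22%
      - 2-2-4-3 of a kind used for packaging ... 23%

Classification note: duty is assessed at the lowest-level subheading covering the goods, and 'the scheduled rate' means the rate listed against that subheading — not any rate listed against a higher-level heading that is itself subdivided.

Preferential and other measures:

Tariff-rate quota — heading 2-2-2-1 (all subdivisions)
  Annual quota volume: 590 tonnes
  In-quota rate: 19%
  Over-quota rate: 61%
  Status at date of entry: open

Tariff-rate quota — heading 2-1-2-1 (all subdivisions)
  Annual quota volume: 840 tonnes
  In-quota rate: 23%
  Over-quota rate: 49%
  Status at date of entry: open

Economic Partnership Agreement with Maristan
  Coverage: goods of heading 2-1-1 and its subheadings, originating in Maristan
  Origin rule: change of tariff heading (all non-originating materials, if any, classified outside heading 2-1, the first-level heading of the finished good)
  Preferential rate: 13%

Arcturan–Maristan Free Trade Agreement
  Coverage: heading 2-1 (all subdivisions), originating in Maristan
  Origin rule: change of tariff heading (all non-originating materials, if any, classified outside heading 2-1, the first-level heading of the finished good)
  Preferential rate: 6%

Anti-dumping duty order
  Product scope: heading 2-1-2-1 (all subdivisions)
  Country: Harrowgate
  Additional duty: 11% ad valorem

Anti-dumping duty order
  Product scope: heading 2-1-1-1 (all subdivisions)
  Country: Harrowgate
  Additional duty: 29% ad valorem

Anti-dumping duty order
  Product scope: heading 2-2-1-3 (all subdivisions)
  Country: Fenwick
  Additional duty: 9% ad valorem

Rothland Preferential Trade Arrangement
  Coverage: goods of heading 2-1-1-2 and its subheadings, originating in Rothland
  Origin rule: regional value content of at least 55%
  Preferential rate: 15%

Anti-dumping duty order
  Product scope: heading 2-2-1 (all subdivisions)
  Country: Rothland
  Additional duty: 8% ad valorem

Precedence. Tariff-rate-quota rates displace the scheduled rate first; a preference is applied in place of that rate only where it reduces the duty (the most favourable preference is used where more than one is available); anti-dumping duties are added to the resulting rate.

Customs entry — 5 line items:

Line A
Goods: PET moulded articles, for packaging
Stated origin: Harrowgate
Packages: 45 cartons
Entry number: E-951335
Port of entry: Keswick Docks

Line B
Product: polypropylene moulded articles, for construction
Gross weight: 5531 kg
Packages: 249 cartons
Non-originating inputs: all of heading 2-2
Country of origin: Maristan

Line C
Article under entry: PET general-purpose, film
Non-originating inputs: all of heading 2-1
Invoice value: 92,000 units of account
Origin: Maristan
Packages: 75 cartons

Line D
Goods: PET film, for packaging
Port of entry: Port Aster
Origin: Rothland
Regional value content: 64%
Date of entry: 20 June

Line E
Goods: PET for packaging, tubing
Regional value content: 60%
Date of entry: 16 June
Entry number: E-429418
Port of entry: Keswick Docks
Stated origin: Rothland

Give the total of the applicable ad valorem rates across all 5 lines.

Line A: PET → 2-2; moulded articles → 2-2-1; for packaging → 2-2-1-3. Scheduled 26%. No special measure applies. → 26%.
Line B: polypropylene → 2-1; moulded articles → 2-1-1; for construction → 2-1-1-1. Scheduled 25%. Maristan agreement on 2-1-1: CTH met → 13% available; Maristan agreement on 2-1: CTH met → 6% available; preferential 6%. → 6%.
Line C: PET → 2-2; film → 2-2-4; general-purpose → 2-2-4-1. Scheduled 16%. Maristan agreement on 2-1-1: 2-2-4-1 not covered; Maristan agreement on 2-1: 2-2-4-1 not covered. → 16%.
Line D: PET → 2-2; film → 2-2-4; for packaging → 2-2-4-3. Scheduled 23%. Rothland agreement on 2-1-1-2: 2-2-4-3 not covered. → 23%.
Line E: PET → 2-2; tubing → 2-2-3; for packaging → 2-2-3-2. Scheduled 22%. Rothland agreement on 2-1-1-2: 2-2-3-2 not covered. → 22%.
Sum: 26% + 6% + 16% + 23% + 22% = 93%.

93%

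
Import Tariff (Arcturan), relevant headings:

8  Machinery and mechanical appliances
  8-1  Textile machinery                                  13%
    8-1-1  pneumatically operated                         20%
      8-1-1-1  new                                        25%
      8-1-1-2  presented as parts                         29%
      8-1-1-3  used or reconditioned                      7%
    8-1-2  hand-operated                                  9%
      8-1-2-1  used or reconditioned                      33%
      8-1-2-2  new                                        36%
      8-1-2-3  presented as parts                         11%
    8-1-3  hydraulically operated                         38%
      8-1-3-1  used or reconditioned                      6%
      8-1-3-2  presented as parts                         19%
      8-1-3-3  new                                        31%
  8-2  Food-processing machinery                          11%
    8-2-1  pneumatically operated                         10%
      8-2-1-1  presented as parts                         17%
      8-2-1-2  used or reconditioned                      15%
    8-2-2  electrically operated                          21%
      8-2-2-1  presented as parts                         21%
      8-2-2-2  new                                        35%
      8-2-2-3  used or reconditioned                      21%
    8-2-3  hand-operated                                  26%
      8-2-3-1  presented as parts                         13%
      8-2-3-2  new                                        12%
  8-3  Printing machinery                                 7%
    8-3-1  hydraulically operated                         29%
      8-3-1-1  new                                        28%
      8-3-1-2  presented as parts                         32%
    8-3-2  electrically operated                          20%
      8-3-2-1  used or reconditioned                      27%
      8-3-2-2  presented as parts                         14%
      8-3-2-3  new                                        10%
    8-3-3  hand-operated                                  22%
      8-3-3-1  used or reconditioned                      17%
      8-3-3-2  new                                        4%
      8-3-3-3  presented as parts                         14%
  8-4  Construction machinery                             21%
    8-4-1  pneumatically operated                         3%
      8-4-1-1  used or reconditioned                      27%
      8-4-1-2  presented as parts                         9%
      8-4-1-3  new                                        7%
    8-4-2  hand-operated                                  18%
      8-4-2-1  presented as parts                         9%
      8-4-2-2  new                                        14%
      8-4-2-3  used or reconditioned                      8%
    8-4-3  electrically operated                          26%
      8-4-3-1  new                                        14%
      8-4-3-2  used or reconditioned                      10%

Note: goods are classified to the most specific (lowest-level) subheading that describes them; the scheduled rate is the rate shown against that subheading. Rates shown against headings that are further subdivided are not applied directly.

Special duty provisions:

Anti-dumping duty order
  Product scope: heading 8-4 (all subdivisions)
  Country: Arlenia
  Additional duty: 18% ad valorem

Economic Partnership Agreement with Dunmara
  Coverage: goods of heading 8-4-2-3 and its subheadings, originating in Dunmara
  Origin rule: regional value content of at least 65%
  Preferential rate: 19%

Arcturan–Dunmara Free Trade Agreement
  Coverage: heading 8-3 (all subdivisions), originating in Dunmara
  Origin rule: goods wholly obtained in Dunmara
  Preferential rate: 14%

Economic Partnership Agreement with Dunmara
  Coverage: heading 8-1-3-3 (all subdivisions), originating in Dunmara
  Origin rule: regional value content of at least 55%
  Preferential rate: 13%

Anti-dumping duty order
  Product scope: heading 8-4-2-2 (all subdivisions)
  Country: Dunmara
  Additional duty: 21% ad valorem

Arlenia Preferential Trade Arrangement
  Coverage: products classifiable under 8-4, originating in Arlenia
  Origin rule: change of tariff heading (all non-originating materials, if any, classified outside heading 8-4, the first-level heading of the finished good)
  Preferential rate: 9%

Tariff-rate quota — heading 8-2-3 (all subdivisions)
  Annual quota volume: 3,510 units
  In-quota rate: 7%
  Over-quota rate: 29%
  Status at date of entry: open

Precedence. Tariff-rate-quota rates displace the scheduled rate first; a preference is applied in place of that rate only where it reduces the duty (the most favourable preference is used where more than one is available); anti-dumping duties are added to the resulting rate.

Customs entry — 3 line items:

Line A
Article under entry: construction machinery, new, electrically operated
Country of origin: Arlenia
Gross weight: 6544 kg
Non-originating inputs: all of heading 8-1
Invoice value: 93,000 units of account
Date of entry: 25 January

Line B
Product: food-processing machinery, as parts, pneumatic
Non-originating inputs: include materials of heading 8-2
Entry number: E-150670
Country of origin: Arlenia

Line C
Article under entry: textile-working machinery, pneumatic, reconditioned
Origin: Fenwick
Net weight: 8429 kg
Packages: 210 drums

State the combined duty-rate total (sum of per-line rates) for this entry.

Line A: construction → 8-4; electrically operated → 8-4-3; new → 8-4-3-1. Scheduled 14%. Arlenia agreement on 8-4: CTH met → 9% available; preferential 9%; anti-dumping (Arlenia, 8-4): +18%; total 9% + 18% = 27%. → 27%.
Line B: food-processing → 8-2; pneumatic → 8-2-1; as parts → 8-2-1-1. Scheduled 17%. Arlenia agreement on 8-4: 8-2-1-1 not covered. → 17%.
Line C: textile-working → 8-1; pneumatic → 8-1-1; reconditioned → 8-1-1-3. Scheduled 7%. No special measure applies. → 7%.
Sum: 27% + 17% + 7% = 51%.

51%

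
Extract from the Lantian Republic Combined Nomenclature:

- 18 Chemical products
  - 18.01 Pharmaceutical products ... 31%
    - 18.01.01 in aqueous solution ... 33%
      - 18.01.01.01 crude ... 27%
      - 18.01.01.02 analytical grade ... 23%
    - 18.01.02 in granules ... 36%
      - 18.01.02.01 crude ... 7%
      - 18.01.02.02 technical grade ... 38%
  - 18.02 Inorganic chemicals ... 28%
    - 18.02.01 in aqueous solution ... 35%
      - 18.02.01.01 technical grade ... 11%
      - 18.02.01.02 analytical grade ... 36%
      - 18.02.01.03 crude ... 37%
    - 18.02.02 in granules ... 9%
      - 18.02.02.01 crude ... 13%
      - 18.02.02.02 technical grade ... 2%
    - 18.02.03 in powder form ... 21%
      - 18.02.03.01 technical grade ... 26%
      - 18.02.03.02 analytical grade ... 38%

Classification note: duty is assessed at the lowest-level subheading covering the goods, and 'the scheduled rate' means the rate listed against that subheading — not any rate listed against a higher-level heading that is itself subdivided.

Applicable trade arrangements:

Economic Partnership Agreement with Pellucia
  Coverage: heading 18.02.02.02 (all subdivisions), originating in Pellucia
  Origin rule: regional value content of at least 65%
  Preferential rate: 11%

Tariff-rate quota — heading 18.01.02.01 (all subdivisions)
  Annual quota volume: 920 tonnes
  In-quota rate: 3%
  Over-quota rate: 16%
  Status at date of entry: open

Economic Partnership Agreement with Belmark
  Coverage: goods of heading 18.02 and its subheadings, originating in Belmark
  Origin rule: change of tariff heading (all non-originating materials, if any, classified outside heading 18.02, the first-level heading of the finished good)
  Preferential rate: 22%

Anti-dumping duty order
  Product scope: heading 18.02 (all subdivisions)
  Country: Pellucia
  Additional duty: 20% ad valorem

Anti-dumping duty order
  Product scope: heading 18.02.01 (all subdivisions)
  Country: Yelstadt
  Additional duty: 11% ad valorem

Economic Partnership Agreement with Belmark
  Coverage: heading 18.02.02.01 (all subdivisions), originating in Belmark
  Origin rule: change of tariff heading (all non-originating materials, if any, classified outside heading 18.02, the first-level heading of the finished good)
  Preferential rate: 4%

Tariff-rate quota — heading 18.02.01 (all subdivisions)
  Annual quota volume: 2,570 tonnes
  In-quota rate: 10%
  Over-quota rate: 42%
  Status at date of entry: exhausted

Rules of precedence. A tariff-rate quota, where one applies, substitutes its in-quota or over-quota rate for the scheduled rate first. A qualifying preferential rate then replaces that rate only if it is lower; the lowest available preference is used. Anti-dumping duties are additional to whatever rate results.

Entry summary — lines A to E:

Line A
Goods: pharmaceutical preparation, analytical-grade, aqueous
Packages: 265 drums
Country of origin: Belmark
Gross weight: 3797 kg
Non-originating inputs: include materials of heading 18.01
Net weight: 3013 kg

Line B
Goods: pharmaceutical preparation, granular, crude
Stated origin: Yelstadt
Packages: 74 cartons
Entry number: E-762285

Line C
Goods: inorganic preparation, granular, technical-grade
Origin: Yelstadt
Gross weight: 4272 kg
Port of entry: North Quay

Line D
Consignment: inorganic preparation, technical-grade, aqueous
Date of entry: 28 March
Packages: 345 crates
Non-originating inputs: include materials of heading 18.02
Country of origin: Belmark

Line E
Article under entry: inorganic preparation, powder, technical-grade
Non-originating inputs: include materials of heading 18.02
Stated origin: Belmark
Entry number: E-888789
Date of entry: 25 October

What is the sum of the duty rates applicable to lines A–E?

Line A: pharmaceutical → 18.01; aqueous → 18.01.01; analytical-grade → 18.01.01.02. Scheduled 23%. Belmark agreement on 18.02: 18.01.01.02 not covered; Belmark agreement on 18.02.02.01: 18.01.01.02 not covered. → 23%.
Line B: pharmaceutical → 18.01; granular → 18.01.02; crude → 18.01.02.01. Scheduled 7%. quota on 18.01.02.01 open → in-quota 3%. → 3%.
Line C: inorganic → 18.02; granular → 18.02.02; technical-grade → 18.02.02.02. Scheduled 2%. No special measure applies. → 2%.
Line D: inorganic → 18.02; aqueous → 18.02.01; technical-grade → 18.02.01.01. Scheduled 11%. quota on 18.02.01 exhausted → over-quota 42%; Belmark agreement on 18.02: CTH not met; Belmark agreement on 18.02.02.01: 18.02.01.01 not covered. → 42%.
Line E: inorganic → 18.02; powder → 18.02.03; technical-grade → 18.02.03.01. Scheduled 26%. Belmark agreement on 18.02: CTH not met; Belmark agreement on 18.02.02.01: 18.02.03.01 not covered. → 26%.
Sum: 23% + 3% + 2% + 42% + 26% = 96%.

96%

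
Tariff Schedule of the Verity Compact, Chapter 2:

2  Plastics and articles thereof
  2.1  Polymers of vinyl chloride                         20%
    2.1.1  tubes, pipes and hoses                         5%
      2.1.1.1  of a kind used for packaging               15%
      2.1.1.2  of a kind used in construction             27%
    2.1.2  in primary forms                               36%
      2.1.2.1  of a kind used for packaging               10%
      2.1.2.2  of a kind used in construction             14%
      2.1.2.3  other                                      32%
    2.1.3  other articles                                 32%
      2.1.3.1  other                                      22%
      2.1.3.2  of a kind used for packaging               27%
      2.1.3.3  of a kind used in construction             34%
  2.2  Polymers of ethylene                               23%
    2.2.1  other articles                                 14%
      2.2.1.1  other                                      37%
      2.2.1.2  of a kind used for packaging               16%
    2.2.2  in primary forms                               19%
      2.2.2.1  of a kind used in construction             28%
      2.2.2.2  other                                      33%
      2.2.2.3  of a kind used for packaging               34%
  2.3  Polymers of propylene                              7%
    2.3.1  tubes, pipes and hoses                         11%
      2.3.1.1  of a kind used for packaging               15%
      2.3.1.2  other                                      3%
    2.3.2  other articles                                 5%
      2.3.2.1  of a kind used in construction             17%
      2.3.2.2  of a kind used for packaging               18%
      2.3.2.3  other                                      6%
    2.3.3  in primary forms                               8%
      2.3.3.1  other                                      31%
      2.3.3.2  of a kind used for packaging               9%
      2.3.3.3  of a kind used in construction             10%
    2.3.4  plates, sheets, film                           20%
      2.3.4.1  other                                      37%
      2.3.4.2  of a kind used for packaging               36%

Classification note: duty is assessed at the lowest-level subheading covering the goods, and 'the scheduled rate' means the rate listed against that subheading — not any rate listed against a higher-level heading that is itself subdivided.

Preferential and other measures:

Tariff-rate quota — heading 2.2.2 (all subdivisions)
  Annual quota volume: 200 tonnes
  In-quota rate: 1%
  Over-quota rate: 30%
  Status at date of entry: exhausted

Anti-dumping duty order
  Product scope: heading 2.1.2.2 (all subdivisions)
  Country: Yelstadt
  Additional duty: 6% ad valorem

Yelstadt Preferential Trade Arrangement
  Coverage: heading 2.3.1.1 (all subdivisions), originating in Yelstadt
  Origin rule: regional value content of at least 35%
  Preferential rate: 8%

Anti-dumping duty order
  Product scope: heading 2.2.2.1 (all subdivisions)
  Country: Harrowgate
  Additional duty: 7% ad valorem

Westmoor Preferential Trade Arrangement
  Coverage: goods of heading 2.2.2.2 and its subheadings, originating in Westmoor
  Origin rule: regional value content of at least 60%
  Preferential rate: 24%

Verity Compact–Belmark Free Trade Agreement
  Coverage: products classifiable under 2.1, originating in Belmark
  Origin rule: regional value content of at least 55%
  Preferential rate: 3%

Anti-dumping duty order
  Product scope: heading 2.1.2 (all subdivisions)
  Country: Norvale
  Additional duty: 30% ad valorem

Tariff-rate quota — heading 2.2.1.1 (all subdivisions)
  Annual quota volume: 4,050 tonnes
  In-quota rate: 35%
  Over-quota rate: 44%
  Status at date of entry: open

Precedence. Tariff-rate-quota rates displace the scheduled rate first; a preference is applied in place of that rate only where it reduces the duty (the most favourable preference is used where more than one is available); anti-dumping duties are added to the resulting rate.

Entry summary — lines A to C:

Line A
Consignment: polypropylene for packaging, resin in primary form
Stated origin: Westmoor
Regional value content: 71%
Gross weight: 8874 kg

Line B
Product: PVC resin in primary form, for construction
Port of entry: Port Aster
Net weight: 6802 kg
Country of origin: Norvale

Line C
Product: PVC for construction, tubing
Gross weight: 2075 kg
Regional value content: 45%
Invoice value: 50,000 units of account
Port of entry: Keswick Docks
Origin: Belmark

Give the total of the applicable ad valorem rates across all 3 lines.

80%

Line A: polypropylene → 2.3; resin in primary form → 2.3.3; for packaging → 2.3.3.2. Scheduled 9%. Westmoor agreement on 2.2.2.2: 2.3.3.2 not covered. → 9%.
Line B: PVC → 2.1; resin in primary form → 2.1.2; for construction → 2.1.2.2. Scheduled 14%. anti-dumping (Norvale, 2.1.2): +30%; total 14% + 30% = 44%. → 44%.
Line C: PVC → 2.1; tubing → 2.1.1; for construction → 2.1.1.2. Scheduled 27%. Belmark agreement on 2.1: RVC < 55%. → 27%.
Sum: 9% + 44% + 27% = 80%.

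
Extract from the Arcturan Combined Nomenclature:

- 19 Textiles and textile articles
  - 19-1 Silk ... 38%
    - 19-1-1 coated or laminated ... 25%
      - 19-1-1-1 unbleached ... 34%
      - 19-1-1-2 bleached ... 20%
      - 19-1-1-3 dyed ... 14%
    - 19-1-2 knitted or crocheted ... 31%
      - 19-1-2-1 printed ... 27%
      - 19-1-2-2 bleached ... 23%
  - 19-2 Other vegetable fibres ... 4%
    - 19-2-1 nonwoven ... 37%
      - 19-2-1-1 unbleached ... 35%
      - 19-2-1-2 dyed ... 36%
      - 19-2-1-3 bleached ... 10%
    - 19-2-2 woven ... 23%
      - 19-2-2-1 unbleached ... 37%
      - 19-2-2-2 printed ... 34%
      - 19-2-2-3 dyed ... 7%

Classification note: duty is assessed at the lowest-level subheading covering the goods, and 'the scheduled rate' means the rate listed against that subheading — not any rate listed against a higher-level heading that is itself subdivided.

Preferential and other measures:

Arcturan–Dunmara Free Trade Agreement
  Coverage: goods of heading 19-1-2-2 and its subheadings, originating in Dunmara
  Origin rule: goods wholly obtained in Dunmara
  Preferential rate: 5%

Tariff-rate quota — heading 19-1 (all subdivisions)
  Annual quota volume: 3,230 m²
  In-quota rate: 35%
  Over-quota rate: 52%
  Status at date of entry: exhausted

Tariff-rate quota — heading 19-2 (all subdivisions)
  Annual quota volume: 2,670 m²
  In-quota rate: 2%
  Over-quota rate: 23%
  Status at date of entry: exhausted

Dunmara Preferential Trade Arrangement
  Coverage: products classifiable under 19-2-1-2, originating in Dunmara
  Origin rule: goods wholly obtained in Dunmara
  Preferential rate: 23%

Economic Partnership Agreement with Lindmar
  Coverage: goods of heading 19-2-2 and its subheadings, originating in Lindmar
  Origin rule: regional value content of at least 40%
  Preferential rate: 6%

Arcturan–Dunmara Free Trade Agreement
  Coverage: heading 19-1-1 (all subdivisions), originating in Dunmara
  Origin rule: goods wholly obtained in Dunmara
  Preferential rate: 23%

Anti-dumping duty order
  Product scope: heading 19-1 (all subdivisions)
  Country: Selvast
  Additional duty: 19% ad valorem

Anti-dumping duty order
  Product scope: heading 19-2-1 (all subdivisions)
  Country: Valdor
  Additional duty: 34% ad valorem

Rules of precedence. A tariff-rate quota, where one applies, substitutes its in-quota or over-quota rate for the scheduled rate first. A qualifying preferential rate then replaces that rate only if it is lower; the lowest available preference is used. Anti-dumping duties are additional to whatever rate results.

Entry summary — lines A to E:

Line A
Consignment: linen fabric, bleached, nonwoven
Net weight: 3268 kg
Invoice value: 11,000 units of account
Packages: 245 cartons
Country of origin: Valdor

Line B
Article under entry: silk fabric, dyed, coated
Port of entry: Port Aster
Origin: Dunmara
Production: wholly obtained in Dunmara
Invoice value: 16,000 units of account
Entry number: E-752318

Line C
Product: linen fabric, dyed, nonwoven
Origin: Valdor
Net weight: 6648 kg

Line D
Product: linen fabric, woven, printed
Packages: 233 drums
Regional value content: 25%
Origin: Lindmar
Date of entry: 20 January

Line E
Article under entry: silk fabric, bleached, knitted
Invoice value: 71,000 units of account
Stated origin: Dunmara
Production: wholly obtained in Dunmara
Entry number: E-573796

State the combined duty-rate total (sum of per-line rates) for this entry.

165%

Line A: linen → 19-2; nonwoven → 19-2-1; bleached → 19-2-1-3. Scheduled 10%. quota on 19-2 exhausted → over-quota 23%; anti-dumping (Valdor, 19-2-1): +34%; total 23% + 34% = 57%. → 57%.
Line B: silk → 19-1; coated → 19-1-1; dyed → 19-1-1-3. Scheduled 14%. quota on 19-1 exhausted → over-quota 52%; Dunmara agreement on 19-1-2-2: 19-1-1-3 not covered; Dunmara agreement on 19-2-1-2: 19-1-1-3 not covered; Dunmara agreement on 19-1-1: wholly obtained → 23% available; preferential 23%. → 23%.
Line C: linen → 19-2; nonwoven → 19-2-1; dyed → 19-2-1-2. Scheduled 36%. quota on 19-2 exhausted → over-quota 23%; anti-dumping (Valdor, 19-2-1): +34%; total 23% + 34% = 57%. → 57%.
Line D: linen → 19-2; woven → 19-2-2; printed → 19-2-2-2. Scheduled 34%. quota on 19-2 exhausted → over-quota 23%; Lindmar agreement on 19-2-2: RVC < 40%. → 23%.
Line E: silk → 19-1; knitted → 19-1-2; bleached → 19-1-2-2. Scheduled 23%. quota on 19-1 exhausted → over-quota 52%; Dunmara agreement on 19-1-2-2: wholly obtained → 5% available; Dunmara agreement on 19-2-1-2: 19-1-2-2 not covered; Dunmara agreement on 19-1-1: 19-1-2-2 not covered; preferential 5%. → 5%.
Sum: 57% + 23% + 57% + 23% + 5% = 165%.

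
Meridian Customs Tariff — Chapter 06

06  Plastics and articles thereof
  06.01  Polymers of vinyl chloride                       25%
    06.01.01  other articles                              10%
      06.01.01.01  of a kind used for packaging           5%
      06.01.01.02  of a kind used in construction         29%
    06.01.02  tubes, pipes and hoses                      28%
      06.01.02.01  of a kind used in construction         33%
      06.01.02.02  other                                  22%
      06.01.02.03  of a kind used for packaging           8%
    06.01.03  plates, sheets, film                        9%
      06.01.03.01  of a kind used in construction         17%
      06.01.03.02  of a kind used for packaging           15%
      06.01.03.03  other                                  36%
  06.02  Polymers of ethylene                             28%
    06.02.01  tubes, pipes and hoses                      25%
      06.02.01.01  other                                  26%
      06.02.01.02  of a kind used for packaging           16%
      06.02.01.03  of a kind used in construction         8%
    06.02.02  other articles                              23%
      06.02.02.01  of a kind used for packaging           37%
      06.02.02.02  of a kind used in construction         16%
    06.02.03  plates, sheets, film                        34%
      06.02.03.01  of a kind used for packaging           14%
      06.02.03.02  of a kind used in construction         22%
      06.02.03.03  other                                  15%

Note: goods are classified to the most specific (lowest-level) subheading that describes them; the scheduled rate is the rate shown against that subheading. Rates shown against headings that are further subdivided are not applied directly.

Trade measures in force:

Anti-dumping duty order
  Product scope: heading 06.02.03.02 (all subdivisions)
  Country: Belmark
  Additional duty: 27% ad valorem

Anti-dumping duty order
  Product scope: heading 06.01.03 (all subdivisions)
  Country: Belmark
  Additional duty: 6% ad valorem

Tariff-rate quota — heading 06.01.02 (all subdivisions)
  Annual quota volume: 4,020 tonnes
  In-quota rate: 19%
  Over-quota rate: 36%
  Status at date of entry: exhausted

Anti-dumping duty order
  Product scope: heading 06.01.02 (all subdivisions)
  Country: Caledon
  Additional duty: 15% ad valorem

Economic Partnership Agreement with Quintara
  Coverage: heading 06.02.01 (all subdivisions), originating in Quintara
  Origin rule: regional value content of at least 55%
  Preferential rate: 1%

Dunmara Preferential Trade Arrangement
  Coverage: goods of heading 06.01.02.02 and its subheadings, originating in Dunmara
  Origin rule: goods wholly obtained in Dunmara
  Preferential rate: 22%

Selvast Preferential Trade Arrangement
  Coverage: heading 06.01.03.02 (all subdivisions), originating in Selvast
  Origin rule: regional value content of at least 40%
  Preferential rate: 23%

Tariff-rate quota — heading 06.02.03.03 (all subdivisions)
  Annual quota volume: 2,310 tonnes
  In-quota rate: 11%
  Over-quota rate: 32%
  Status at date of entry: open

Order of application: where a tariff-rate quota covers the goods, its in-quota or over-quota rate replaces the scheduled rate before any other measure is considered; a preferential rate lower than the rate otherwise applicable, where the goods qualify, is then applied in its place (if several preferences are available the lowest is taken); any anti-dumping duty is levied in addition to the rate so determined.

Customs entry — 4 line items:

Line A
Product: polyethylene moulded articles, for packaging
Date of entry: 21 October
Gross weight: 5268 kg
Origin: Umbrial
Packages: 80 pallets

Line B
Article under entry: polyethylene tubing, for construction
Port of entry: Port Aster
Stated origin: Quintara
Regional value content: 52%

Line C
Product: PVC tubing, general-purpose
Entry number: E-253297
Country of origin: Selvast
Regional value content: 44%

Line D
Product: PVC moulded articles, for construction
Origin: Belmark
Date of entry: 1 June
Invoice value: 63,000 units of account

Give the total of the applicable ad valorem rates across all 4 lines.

110%

Line A: polyethylene → 06.02; moulded articles → 06.02.02; for packaging → 06.02.02.01. Scheduled 37%. No special measure applies. → 37%.
Line B: polyethylene → 06.02; tubing → 06.02.01; for construction → 06.02.01.03. Scheduled 8%. Quintara agreement on 06.02.01: RVC < 55%. → 8%.
Line C: PVC → 06.01; tubing → 06.01.02; general-purpose → 06.01.02.02. Scheduled 22%. quota on 06.01.02 exhausted → over-quota 36%; Selvast agreement on 06.01.03.02: 06.01.02.02 not covered. → 36%.
Line D: PVC → 06.01; moulded articles → 06.01.01; for construction → 06.01.01.02. Scheduled 29%. No special measure applies. → 29%.
Sum: 37% + 8% + 36% + 29% = 110%.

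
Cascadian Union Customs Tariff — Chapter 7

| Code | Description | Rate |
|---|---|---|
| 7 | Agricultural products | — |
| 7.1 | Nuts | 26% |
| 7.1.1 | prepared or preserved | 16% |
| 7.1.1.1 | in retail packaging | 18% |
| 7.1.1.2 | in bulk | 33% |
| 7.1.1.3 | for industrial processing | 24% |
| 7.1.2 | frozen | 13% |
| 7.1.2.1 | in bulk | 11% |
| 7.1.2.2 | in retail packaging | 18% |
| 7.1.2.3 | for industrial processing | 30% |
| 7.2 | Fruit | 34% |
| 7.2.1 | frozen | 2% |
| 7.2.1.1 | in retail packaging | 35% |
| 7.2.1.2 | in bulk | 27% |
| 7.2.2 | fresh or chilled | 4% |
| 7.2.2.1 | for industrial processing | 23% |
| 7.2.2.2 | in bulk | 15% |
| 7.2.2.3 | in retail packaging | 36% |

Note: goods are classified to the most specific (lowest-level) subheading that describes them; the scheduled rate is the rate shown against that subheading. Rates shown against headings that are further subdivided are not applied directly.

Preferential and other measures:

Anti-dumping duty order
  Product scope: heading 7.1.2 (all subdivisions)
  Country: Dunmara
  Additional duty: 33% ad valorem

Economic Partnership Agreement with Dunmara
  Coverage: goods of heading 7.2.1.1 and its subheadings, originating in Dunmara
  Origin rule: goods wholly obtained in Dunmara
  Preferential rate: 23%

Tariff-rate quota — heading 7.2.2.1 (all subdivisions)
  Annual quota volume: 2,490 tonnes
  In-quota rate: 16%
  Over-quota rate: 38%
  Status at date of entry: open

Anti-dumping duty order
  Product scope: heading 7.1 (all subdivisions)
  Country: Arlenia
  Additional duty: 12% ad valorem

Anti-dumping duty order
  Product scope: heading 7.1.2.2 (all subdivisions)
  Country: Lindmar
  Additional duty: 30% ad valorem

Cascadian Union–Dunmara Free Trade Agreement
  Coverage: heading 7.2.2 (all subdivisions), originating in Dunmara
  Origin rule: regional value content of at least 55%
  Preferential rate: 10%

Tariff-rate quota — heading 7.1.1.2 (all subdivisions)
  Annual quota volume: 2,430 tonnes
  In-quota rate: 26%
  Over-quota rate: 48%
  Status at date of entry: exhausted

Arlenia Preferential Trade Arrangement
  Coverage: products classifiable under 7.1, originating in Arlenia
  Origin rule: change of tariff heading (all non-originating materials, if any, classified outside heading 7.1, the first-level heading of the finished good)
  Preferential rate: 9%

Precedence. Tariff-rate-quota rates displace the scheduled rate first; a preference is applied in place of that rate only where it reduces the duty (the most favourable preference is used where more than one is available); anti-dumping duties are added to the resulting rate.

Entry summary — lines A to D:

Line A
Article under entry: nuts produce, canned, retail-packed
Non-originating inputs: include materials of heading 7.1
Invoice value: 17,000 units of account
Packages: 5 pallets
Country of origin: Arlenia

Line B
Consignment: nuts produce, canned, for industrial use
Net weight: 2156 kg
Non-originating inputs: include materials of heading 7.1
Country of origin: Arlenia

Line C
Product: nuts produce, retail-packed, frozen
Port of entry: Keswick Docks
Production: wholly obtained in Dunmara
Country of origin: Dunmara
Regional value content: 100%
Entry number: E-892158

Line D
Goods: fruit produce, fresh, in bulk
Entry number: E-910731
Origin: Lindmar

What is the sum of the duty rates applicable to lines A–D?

Line A: nuts → 7.1; canned → 7.1.1; retail-packed → 7.1.1.1. Scheduled 18%. Arlenia agreement on 7.1: CTH not met; anti-dumping (Arlenia, 7.1): +12%; total 18% + 12% = 30%. → 30%.
Line B: nuts → 7.1; canned → 7.1.1; for industrial use → 7.1.1.3. Scheduled 24%. Arlenia agreement on 7.1: CTH not met; anti-dumping (Arlenia, 7.1): +12%; total 24% + 12% = 36%. → 36%.
Line C: nuts → 7.1; frozen → 7.1.2; retail-packed → 7.1.2.2. Scheduled 18%. Dunmara agreement on 7.2.1.1: 7.1.2.2 not covered; Dunmara agreement on 7.2.2: 7.1.2.2 not covered; anti-dumping (Dunmara, 7.1.2): +33%; total 18% + 33% = 51%. → 51%.
Line D: fruit → 7.2; fresh → 7.2.2; in bulk → 7.2.2.2. Scheduled 15%. No special measure applies. → 15%.
Sum: 30% + 36% + 51% + 15% = 132%.

132%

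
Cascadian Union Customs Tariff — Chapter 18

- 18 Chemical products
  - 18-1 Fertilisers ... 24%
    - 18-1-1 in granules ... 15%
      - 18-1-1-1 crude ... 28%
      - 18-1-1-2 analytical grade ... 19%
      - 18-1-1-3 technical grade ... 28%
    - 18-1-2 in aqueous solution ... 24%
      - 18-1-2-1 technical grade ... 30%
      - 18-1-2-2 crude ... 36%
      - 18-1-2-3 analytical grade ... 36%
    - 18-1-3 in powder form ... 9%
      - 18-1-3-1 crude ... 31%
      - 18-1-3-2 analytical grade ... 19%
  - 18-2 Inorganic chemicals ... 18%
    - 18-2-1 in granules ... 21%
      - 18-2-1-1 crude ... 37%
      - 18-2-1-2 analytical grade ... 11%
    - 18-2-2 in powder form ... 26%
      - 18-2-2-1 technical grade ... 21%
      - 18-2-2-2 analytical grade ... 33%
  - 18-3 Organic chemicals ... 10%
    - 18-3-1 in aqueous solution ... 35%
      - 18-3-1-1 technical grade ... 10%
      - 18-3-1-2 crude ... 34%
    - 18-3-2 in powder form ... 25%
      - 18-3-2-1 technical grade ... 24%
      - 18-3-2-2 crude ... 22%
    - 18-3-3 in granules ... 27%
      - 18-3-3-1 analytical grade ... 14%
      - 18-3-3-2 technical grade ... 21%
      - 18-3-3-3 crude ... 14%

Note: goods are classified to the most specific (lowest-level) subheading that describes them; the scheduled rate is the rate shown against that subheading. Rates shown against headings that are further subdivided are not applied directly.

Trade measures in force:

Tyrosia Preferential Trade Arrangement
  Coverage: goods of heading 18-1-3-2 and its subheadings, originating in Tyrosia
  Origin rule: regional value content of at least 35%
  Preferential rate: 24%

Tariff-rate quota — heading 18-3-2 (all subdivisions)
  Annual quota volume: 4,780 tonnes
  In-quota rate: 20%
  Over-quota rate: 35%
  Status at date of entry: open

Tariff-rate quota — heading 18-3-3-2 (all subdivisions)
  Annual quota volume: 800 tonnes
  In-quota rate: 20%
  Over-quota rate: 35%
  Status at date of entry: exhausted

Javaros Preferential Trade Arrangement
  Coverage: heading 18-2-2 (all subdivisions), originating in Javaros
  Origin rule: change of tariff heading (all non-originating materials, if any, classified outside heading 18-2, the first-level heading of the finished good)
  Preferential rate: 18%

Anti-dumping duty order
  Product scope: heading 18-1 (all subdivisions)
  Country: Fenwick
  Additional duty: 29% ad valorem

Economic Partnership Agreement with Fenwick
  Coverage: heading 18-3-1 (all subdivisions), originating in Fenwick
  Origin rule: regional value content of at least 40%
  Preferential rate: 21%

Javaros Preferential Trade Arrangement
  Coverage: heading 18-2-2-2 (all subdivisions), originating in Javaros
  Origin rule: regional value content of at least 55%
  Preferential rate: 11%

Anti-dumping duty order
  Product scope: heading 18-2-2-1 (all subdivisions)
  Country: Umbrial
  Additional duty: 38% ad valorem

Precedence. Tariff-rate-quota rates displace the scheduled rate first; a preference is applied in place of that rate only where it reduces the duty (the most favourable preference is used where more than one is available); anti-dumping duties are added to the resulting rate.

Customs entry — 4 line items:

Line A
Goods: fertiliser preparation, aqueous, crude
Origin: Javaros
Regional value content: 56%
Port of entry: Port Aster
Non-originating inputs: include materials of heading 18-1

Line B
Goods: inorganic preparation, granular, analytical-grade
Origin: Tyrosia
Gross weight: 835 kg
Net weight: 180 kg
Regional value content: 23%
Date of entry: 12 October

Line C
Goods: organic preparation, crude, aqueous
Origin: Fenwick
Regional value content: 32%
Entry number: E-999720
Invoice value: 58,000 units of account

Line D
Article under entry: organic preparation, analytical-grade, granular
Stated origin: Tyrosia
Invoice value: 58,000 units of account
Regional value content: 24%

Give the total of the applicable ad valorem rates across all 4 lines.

Line A: fertiliser → 18-1; aqueous → 18-1-2; crude → 18-1-2-2. Scheduled 36%. Javaros agreement on 18-2-2: 18-1-2-2 not covered; Javaros agreement on 18-2-2-2: 18-1-2-2 not covered. → 36%.
Line B: inorganic → 18-2; granular → 18-2-1; analytical-grade → 18-2-1-2. Scheduled 11%. Tyrosia agreement on 18-1-3-2: 18-2-1-2 not covered. → 11%.
Line C: organic → 18-3; aqueous → 18-3-1; crude → 18-3-1-2. Scheduled 34%. Fenwick agreement on 18-3-1: RVC < 40%. → 34%.
Line D: organic → 18-3; granular → 18-3-3; analytical-grade → 18-3-3-1. Scheduled 14%. Tyrosia agreement on 18-1-3-2: 18-3-3-1 not covered. → 14%.
Sum: 36% + 11% + 34% + 14% = 95%.

95%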